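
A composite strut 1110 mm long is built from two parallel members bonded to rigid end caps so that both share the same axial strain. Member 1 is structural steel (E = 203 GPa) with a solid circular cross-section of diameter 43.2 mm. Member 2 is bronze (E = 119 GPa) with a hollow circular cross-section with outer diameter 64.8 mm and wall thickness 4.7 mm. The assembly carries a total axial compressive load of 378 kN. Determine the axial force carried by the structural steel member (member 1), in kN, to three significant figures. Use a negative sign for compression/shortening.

A_1 = 1466 mm².
A_2 = 887.4 mm².
Equal strain + equilibrium ⇒ each member carries load in proportion to AE: A₁E₁ = 297500000 N, A₂E₂ = 105600000 N, ΣAE = 403100000 N.
F₁ = P·A₁E₁/ΣAE = -378000·297500000/403100000 = -279000 N.

-279 kN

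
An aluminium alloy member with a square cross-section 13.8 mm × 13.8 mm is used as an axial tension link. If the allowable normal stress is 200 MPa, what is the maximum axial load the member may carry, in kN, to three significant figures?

A = 190.4 mm².
P_max = σ_allow · A = 200 · 190.4 = 38090 N = 38.09 kN.

38.1 kN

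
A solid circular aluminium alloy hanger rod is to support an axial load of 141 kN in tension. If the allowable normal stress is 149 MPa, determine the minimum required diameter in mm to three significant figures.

Required area A ≥ P/σ_allow = 141000/149 = 946.3 mm².
For a solid circular section, d ≥ √(4A/π) = 34.71 mm.

34.7 mm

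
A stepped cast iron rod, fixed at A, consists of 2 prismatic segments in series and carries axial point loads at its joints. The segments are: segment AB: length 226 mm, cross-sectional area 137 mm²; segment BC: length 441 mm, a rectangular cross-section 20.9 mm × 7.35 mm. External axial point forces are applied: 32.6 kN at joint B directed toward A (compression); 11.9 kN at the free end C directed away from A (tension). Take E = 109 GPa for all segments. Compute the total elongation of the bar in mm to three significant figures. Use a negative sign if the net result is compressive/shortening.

Internal axial forces (sectioning from the free end, tension +): N_BC = 11.9 kN, N_AB = -20.7 kN.
A_BC = 153.6 mm².
δ_AB = -20700·226/(137·109000) = -0.3133 mm
δ_BC = 11900·441/(153.6·109000) = 0.3134 mm
δ = Σδ_i = 0.0001398 mm.

1.40e-04 mm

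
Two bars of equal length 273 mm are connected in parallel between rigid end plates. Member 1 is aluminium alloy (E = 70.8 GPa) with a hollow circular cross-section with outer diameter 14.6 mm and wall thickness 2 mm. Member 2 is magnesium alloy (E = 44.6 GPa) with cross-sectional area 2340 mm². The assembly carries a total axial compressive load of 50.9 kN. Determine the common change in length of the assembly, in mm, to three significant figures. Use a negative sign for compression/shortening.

-0.126 mm

A_1 = 79.17 mm².
Equal strain + equilibrium ⇒ each member carries load in proportion to AE: A₁E₁ = 5605000 N, A₂E₂ = 104400000 N, ΣAE = 110000000 N.
δ = PL/ΣAE = -50900·273/110000000 = -0.1264 mm.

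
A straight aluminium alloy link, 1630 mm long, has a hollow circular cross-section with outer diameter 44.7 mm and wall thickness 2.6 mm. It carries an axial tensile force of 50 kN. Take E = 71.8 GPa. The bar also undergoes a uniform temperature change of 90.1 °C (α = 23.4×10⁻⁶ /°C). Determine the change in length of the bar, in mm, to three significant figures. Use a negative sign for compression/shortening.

A = 343.9 mm².
δ_mech = NL/(AE) = 50000·1630/(343.9·71800) = 3.301 mm.
δ_thermal = αLΔT = 23.4e-6·1630·90.1 = 3.437 mm.
δ = δ_mech + δ_thermal = 6.737 mm.

6.74 mm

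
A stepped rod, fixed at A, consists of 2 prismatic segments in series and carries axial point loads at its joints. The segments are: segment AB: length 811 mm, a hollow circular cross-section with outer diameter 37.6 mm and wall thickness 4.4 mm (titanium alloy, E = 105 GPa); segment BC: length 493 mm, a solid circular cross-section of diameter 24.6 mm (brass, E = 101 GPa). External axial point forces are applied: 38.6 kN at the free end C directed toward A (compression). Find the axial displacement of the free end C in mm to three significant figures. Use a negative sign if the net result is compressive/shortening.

-1.05 mm

Internal axial forces (sectioning from the free end, tension +): N_BC = -38.6 kN, N_AB = -38.6 kN.
A_AB = 458.9 mm².
A_BC = 475.3 mm².
δ_AB = -38600·811/(458.9·105000) = -0.6496 mm
δ_BC = -38600·493/(475.3·101000) = -0.3964 mm
δ = Σδ_i = -1.046 mm.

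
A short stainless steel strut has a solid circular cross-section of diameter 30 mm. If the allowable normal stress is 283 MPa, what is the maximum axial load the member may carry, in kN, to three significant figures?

A = 706.9 mm².
P_max = σ_allow · A = 283 · 706.9 = 200000 N = 200 kN.

200 kN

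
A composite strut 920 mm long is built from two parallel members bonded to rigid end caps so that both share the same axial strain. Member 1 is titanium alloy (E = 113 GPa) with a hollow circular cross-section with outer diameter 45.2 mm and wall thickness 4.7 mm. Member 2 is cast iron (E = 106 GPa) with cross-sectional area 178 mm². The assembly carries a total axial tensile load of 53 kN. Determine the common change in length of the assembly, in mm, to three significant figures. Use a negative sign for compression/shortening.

0.564 mm

A_1 = 598 mm².
Equal strain + equilibrium ⇒ each member carries load in proportion to AE: A₁E₁ = 67570000 N, A₂E₂ = 18870000 N, ΣAE = 86440000 N.
δ = PL/ΣAE = 53000·920/86440000 = 0.5641 mm.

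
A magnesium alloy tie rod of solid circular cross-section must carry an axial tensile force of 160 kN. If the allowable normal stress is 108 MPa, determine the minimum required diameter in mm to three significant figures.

Required area A ≥ P/σ_allow = 160000/108 = 1481 mm².
For a solid circular section, d ≥ √(4A/π) = 43.43 mm.

43.4 mm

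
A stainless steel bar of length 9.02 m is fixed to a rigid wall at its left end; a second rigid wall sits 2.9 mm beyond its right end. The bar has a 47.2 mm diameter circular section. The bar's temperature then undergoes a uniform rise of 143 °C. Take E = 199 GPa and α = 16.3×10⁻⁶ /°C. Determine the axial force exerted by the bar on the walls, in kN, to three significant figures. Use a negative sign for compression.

-700 kN

Free thermal expansion αLΔT = 16.3e-6 · 9020 · 143 = 21.02 mm.
The walls engage after the gap closes; constrained expansion = 21.02 − 2.9 = 18.12 mm.
The walls impose strain ε = −(18.12)/9020 = -2.0094e-03; σ = Eε = 199000 · -2.0094e-03 = -399.9 MPa.
Wall reaction R = σ·A = -399.9·1750 = -699700 N = -699.7 kN.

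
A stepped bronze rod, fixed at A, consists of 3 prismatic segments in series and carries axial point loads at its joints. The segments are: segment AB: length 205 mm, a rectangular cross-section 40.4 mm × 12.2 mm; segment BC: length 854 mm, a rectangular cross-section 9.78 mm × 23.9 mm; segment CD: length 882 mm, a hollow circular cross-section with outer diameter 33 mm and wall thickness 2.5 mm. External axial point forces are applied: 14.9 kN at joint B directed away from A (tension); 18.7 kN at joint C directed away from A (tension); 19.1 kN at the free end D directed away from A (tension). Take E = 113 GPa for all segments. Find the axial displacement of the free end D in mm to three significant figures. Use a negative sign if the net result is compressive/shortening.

Internal axial forces (sectioning from the free end, tension +): N_CD = 19.1 kN, N_BC = 37.8 kN, N_AB = 52.7 kN.
A_AB = 492.9 mm².
A_BC = 233.7 mm².
A_CD = 239.5 mm².
δ_AB = 52700·205/(492.9·113000) = 0.194 mm
δ_BC = 37800·854/(233.7·113000) = 1.222 mm
δ_CD = 19100·882/(239.5·113000) = 0.6223 mm
δ = Σδ_i = 2.039 mm.

2.04 mm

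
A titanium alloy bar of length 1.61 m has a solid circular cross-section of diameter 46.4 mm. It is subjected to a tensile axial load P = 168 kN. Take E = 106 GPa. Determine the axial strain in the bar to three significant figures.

9.37e-04

A = 1691 mm².
σ = N/A = 99.35 MPa; ε = σ/E = 99.35/106000 = 9.373e-04.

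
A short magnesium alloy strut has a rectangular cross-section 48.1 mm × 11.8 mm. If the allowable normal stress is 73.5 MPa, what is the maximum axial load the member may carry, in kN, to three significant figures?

41.7 kN

A = 567.6 mm².
P_max = σ_allow · A = 73.5 · 567.6 = 41720 N = 41.72 kN.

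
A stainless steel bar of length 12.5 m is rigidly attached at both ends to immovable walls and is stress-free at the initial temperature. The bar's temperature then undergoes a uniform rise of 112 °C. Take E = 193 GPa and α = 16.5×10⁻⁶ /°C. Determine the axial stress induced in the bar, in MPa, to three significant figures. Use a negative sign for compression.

Free thermal expansion αLΔT = 16.5e-6 · 12500 · 112 = 23.1 mm.
The walls impose strain ε = −(23.1)/12500 = -1.8480e-03; σ = Eε = 193000 · -1.8480e-03 = -356.7 MPa.

-357 MPa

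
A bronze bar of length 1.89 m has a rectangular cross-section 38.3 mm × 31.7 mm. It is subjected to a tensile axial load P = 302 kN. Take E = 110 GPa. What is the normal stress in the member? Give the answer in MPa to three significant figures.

249 MPa

A = 1214 mm².
σ = N/A = 302000/1214 = 248.7 MPa.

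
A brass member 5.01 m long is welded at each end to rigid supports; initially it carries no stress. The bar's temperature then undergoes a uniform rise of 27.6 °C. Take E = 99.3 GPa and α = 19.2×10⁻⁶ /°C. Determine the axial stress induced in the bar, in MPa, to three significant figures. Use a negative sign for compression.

-52.6 MPa

Free thermal expansion αLΔT = 19.2e-6 · 5010 · 27.6 = 2.655 mm.
The walls impose strain ε = −(2.655)/5010 = -5.2992e-04; σ = Eε = 99300 · -5.2992e-04 = -52.62 MPa.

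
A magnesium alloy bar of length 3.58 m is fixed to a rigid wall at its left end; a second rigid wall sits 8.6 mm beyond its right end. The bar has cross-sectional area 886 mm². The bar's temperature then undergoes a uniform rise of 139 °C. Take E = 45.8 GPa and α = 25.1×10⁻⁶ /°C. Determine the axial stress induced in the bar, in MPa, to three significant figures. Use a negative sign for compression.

Free thermal expansion αLΔT = 25.1e-6 · 3580 · 139 = 12.49 mm.
The walls engage after the gap closes; constrained expansion = 12.49 − 8.6 = 3.89 mm.
The walls impose strain ε = −(3.89)/3580 = -1.0867e-03; σ = Eε = 45800 · -1.0867e-03 = -49.77 MPa.

-49.8 MPa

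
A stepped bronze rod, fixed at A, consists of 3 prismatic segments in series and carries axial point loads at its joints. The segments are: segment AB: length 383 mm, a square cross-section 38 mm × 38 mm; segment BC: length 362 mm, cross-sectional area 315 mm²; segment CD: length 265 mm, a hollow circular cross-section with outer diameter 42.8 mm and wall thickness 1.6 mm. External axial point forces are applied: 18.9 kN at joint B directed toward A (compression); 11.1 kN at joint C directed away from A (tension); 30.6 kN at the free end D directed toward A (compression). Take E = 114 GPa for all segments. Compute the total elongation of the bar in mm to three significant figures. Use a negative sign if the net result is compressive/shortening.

-0.629 mm

Internal axial forces (sectioning from the free end, tension +): N_CD = -30.6 kN, N_BC = -19.5 kN, N_AB = -38.4 kN.
A_AB = 1444 mm².
A_CD = 207.1 mm².
δ_AB = -38400·383/(1444·114000) = -0.08934 mm
δ_BC = -19500·362/(315·114000) = -0.1966 mm
δ_CD = -30600·265/(207.1·114000) = -0.3435 mm
δ = Σδ_i = -0.6294 mm.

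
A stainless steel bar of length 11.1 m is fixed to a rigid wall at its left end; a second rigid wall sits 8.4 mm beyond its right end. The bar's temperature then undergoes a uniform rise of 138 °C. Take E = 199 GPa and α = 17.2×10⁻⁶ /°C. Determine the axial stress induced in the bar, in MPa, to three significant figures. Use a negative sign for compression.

Free thermal expansion αLΔT = 17.2e-6 · 11100 · 138 = 26.35 mm.
The walls engage after the gap closes; constrained expansion = 26.35 − 8.4 = 17.95 mm.
The walls impose strain ε = −(17.95)/11100 = -1.6168e-03; σ = Eε = 199000 · -1.6168e-03 = -321.8 MPa.

-322 MPa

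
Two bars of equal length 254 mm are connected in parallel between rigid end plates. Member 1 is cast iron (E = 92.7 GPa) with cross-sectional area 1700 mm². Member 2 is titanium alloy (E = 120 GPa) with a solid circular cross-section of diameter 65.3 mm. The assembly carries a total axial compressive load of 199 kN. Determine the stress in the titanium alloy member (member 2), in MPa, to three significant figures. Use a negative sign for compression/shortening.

-42.7 MPa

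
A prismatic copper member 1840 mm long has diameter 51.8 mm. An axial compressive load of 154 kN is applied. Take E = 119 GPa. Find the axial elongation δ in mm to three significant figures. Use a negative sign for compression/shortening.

-1.13 mm

A = 2107 mm².
δ_mech = NL/(AE) = -154000·1840/(2107·119000) = -1.13 mm.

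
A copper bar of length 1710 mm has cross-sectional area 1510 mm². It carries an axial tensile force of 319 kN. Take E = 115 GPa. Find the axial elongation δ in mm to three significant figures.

3.14 mm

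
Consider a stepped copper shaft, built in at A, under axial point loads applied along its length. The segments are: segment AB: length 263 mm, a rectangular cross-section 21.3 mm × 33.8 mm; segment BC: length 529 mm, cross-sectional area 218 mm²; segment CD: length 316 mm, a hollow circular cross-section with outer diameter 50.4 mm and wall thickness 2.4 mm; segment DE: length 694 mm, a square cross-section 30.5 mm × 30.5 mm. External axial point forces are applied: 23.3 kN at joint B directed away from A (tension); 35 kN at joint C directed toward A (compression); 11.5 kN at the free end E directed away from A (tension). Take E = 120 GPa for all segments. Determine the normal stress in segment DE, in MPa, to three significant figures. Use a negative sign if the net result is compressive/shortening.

12.4 MPa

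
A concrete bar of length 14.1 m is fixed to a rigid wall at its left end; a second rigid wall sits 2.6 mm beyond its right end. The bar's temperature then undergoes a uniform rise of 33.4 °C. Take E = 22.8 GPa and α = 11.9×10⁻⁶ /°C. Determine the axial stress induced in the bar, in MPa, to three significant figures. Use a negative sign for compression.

Free thermal expansion αLΔT = 11.9e-6 · 14100 · 33.4 = 5.604 mm.
The walls engage after the gap closes; constrained expansion = 5.604 − 2.6 = 3.004 mm.
The walls impose strain ε = −(3.004)/14100 = -2.1306e-04; σ = Eε = 22800 · -2.1306e-04 = -4.858 MPa.

-4.86 MPa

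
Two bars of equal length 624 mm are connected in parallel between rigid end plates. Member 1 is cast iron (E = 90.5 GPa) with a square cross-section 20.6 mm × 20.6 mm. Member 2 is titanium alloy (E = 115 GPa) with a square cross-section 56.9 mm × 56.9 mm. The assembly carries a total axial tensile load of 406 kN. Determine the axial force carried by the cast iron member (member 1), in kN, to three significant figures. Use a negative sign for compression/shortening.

38.0 kN

A_1 = 424.4 mm².
A_2 = 3238 mm².
Equal strain + equilibrium ⇒ each member carries load in proportion to AE: A₁E₁ = 38400000 N, A₂E₂ = 372300000 N, ΣAE = 410700000 N.
F₁ = P·A₁E₁/ΣAE = 406000·38400000/410700000 = 37960 N.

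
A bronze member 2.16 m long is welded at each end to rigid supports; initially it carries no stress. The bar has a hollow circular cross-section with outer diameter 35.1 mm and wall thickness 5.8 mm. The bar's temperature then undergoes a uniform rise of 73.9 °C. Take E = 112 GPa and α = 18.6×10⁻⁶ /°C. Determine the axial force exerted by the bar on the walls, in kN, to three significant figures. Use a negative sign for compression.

-82.2 kN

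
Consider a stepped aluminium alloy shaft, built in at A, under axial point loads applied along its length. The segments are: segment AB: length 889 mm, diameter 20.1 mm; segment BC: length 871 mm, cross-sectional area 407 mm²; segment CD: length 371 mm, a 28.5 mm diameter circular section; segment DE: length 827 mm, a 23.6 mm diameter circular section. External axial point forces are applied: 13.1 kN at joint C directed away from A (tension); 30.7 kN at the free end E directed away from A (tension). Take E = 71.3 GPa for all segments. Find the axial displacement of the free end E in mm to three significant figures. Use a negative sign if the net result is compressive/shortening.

4.10 mm

Internal axial forces (sectioning from the free end, tension +): N_DE = 30.7 kN, N_CD = 30.7 kN, N_BC = 43.8 kN, N_AB = 43.8 kN.
A_AB = 317.3 mm².
A_CD = 637.9 mm².
A_DE = 437.4 mm².
δ_AB = 43800·889/(317.3·71300) = 1.721 mm
δ_BC = 43800·871/(407·71300) = 1.315 mm
δ_CD = 30700·371/(637.9·71300) = 0.2504 mm
δ_DE = 30700·827/(437.4·71300) = 0.814 mm
δ = Σδ_i = 4.1 mm.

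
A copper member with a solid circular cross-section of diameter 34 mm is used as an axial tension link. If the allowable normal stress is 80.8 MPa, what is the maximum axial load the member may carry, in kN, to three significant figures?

A = 907.9 mm².
P_max = σ_allow · A = 80.8 · 907.9 = 73360 N = 73.36 kN.

73.4 kN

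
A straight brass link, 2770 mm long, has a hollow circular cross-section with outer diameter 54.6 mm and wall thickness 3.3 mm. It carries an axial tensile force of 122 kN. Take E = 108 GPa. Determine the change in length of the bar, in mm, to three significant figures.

5.88 mm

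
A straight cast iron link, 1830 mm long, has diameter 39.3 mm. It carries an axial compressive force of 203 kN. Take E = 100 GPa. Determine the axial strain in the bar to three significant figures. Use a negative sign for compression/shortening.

-0.00167

A = 1213 mm².
σ = N/A = -167.3 MPa; ε = σ/E = -167.3/100000 = -1.673e-03.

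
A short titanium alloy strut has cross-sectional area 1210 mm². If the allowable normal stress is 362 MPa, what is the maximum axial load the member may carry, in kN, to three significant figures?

438 kN

P_max = σ_allow · A = 362 · 1210 = 438000 N = 438 kN.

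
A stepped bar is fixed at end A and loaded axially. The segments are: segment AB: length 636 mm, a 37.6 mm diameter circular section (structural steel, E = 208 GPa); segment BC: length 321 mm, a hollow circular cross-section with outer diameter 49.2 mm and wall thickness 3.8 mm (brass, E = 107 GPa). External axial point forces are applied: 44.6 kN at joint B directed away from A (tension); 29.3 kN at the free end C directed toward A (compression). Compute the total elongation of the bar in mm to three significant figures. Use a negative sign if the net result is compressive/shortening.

Internal axial forces (sectioning from the free end, tension +): N_BC = -29.3 kN, N_AB = 15.3 kN.
A_AB = 1110 mm².
A_BC = 542 mm².
δ_AB = 15300·636/(1110·208000) = 0.04213 mm
δ_BC = -29300·321/(542·107000) = -0.1622 mm
δ = Σδ_i = -0.12 mm.

-0.120 mm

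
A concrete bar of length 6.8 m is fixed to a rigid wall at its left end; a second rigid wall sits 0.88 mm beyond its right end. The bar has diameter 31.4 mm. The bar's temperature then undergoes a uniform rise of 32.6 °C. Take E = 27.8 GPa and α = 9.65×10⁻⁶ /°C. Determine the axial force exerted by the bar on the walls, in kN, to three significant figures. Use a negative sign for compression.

-3.99 kN

Free thermal expansion αLΔT = 9.65e-6 · 6800 · 32.6 = 2.139 mm.
The walls engage after the gap closes; constrained expansion = 2.139 − 0.88 = 1.259 mm.
The walls impose strain ε = −(1.259)/6800 = -1.8518e-04; σ = Eε = 27800 · -1.8518e-04 = -5.148 MPa.
Wall reaction R = σ·A = -5.148·774.4 = -3986 N = -3.986 kN.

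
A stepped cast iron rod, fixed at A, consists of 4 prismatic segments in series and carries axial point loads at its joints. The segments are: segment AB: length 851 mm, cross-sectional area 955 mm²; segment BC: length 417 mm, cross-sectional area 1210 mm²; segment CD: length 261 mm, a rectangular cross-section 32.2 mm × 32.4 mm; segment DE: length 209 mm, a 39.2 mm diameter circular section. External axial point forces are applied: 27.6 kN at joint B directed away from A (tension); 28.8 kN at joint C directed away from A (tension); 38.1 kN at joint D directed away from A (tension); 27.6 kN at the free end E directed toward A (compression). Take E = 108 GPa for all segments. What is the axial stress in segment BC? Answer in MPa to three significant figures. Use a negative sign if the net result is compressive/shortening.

32.5 MPa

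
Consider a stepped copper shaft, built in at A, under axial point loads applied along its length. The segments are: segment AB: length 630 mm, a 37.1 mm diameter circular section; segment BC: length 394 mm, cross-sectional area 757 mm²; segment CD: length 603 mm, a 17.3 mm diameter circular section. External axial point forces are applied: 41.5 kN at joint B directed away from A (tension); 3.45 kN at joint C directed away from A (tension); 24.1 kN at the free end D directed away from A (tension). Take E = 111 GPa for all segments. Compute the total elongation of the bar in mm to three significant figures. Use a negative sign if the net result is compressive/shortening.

1.05 mm

Internal axial forces (sectioning from the free end, tension +): N_CD = 24.1 kN, N_BC = 27.55 kN, N_AB = 69.05 kN.
A_AB = 1081 mm².
A_CD = 235.1 mm².
δ_AB = 69050·630/(1081·111000) = 0.3625 mm
δ_BC = 27550·394/(757·111000) = 0.1292 mm
δ_CD = 24100·603/(235.1·111000) = 0.557 mm
δ = Σδ_i = 1.049 mm.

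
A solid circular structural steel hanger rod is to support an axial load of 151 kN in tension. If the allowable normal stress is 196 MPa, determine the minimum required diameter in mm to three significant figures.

Required area A ≥ P/σ_allow = 151000/196 = 770.4 mm².
For a solid circular section, d ≥ √(4A/π) = 31.32 mm.

31.3 mm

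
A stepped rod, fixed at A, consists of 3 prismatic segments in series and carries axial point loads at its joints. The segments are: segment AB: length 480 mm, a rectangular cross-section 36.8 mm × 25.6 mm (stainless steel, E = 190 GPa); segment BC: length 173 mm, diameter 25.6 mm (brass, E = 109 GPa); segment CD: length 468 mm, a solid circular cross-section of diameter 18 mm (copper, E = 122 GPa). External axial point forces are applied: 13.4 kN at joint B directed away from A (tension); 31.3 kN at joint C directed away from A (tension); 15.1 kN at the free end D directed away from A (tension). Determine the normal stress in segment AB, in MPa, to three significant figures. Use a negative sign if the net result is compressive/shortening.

Internal axial forces (sectioning from the free end, tension +): N_CD = 15.1 kN, N_BC = 46.4 kN, N_AB = 59.8 kN.
A_AB = 942.1 mm².
σ_AB = N_AB/A_AB = 59800/942.1 = 63.48 MPa.

63.5 MPa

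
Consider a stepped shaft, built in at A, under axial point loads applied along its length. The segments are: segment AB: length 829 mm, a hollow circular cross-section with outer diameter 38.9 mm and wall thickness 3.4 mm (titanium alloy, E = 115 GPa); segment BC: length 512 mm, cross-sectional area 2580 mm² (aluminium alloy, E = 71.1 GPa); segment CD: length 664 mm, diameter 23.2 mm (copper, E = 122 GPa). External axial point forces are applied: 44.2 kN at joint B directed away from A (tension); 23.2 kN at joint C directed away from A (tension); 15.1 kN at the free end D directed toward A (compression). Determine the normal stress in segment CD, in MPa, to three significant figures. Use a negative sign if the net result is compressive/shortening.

-35.7 MPa

Internal axial forces (sectioning from the free end, tension +): N_CD = -15.1 kN, N_BC = 8.1 kN, N_AB = 52.3 kN.
A_CD = 422.7 mm².
σ_CD = N_CD/A_CD = -15100/422.7 = -35.72 MPa.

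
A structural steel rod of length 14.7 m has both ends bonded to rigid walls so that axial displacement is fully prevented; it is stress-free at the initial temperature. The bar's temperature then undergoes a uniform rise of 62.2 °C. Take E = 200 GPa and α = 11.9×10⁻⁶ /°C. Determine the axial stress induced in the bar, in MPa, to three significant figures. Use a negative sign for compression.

Free thermal expansion αLΔT = 11.9e-6 · 14700 · 62.2 = 10.88 mm.
The walls impose strain ε = −(10.88)/14700 = -7.4018e-04; σ = Eε = 200000 · -7.4018e-04 = -148 MPa.

-148 MPa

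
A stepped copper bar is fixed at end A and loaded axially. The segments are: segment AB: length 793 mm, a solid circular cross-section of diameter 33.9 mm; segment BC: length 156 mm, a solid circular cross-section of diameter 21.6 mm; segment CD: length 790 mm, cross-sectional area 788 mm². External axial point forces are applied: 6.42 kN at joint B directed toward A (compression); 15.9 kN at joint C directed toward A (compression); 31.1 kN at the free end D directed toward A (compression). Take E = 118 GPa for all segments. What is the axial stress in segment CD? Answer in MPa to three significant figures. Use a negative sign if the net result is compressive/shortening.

-39.5 MPa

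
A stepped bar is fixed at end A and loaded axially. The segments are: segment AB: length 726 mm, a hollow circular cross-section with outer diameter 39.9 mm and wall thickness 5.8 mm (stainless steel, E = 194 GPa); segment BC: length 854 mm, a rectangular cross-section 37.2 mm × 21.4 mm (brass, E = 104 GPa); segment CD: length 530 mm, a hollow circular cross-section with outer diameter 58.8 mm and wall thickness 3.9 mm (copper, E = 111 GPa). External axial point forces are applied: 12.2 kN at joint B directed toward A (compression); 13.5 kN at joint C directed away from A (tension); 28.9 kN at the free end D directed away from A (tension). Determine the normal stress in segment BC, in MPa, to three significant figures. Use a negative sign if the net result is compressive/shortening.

Internal axial forces (sectioning from the free end, tension +): N_CD = 28.9 kN, N_BC = 42.4 kN, N_AB = 30.2 kN.
A_BC = 796.1 mm².
σ_BC = N_BC/A_BC = 42400/796.1 = 53.26 MPa.

53.3 MPa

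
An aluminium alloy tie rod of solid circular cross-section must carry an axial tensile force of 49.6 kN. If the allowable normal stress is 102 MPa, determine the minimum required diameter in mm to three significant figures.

24.9 mm

Required area A ≥ P/σ_allow = 49600/102 = 486.3 mm².
For a solid circular section, d ≥ √(4A/π) = 24.88 mm.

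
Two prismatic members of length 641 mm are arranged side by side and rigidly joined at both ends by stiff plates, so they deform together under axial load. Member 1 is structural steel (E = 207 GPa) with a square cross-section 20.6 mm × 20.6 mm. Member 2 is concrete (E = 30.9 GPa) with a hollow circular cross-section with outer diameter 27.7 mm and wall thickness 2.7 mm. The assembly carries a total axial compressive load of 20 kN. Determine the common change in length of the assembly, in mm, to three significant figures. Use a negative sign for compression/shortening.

-0.136 mm

A_1 = 424.4 mm².
A_2 = 212.1 mm².
Equal strain + equilibrium ⇒ each member carries load in proportion to AE: A₁E₁ = 87840000 N, A₂E₂ = 6553000 N, ΣAE = 94400000 N.
δ = PL/ΣAE = -20000·641/94400000 = -0.1358 mm.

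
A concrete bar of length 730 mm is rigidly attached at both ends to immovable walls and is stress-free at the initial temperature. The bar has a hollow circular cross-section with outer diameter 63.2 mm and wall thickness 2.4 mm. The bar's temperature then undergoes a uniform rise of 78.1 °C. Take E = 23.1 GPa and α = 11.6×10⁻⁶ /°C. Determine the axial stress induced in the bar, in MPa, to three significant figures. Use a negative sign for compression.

Free thermal expansion αLΔT = 11.6e-6 · 730 · 78.1 = 0.6614 mm.
The walls impose strain ε = −(0.6614)/730 = -9.0596e-04; σ = Eε = 23100 · -9.0596e-04 = -20.93 MPa.

-20.9 MPa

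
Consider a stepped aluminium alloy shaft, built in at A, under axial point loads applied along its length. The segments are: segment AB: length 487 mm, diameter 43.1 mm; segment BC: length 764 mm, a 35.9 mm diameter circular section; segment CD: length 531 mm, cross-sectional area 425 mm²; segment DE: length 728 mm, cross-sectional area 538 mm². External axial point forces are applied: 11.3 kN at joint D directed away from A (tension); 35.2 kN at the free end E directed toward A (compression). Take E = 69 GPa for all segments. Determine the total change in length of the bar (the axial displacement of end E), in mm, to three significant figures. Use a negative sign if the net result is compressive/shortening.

Internal axial forces (sectioning from the free end, tension +): N_DE = -35.2 kN, N_CD = -23.9 kN, N_BC = -23.9 kN, N_AB = -23.9 kN.
A_AB = 1459 mm².
A_BC = 1012 mm².
δ_AB = -23900·487/(1459·69000) = -0.1156 mm
δ_BC = -23900·764/(1012·69000) = -0.2614 mm
δ_CD = -23900·531/(425·69000) = -0.4328 mm
δ_DE = -35200·728/(538·69000) = -0.6903 mm
δ = Σδ_i = -1.5 mm.

-1.50 mm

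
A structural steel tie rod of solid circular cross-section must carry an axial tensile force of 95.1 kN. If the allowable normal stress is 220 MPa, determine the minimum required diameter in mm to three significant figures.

Required area A ≥ P/σ_allow = 95100/220 = 432.3 mm².
For a solid circular section, d ≥ √(4A/π) = 23.46 mm.

23.5 mm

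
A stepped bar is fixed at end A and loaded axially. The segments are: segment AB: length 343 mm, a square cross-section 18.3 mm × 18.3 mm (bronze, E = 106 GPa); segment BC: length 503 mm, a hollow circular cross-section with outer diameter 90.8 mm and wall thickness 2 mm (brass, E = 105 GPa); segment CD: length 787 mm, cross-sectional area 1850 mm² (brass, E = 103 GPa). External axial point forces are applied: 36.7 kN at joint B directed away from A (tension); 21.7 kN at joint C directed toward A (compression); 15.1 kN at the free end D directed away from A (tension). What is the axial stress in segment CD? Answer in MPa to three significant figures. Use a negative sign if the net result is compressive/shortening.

Internal axial forces (sectioning from the free end, tension +): N_CD = 15.1 kN, N_BC = -6.6 kN, N_AB = 30.1 kN.
σ_CD = N_CD/A_CD = 15100/1850 = 8.162 MPa.

8.16 MPa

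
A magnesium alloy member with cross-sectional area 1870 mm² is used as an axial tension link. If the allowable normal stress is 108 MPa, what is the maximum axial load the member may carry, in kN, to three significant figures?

202 kN

P_max = σ_allow · A = 108 · 1870 = 202000 N = 202 kN.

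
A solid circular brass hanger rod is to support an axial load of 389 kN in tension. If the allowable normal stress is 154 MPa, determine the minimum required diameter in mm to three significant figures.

Required area A ≥ P/σ_allow = 389000/154 = 2526 mm².
For a solid circular section, d ≥ √(4A/π) = 56.71 mm.

56.7 mm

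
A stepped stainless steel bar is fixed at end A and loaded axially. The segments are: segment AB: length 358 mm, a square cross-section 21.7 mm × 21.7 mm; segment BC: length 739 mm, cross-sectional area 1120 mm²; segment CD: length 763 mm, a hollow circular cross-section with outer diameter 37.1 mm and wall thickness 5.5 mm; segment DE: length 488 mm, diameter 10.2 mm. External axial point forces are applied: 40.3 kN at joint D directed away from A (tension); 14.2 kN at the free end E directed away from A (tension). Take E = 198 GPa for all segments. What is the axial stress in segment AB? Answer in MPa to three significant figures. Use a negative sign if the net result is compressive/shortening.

116 MPa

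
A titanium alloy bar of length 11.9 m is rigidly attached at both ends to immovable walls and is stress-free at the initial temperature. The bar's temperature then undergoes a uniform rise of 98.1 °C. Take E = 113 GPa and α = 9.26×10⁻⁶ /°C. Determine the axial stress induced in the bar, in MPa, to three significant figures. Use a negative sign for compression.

-103 MPa

Free thermal expansion αLΔT = 9.26e-6 · 11900 · 98.1 = 10.81 mm.
The walls impose strain ε = −(10.81)/11900 = -9.0841e-04; σ = Eε = 113000 · -9.0841e-04 = -102.6 MPa.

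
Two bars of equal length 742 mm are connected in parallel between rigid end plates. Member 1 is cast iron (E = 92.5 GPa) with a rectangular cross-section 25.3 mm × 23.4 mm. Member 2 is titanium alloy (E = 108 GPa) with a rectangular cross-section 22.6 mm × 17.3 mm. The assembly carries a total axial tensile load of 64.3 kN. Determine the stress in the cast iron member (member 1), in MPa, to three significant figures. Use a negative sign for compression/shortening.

61.3 MPa

A_1 = 592 mm².
A_2 = 391 mm².
Equal strain + equilibrium ⇒ each member carries load in proportion to AE: A₁E₁ = 54760000 N, A₂E₂ = 42230000 N, ΣAE = 96990000 N.
σ₁ = P·E₁/ΣAE = 64300·92500/96990000 = 61.32 MPa.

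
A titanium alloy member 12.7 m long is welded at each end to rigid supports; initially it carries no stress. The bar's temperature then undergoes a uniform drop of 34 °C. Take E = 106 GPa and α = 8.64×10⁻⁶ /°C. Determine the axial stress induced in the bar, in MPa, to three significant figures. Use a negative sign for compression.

Free thermal expansion αLΔT = 8.64e-6 · 12700 · -34 = -3.731 mm.
The walls impose strain ε = −(-3.731)/12700 = 2.9376e-04; σ = Eε = 106000 · 2.9376e-04 = 31.14 MPa.

31.1 MPa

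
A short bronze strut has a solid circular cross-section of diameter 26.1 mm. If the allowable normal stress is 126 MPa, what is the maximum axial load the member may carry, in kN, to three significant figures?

67.4 kN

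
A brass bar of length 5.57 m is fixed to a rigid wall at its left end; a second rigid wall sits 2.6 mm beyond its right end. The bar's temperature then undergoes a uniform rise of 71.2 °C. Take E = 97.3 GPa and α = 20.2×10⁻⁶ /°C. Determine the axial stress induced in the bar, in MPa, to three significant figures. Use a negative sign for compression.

-94.5 MPa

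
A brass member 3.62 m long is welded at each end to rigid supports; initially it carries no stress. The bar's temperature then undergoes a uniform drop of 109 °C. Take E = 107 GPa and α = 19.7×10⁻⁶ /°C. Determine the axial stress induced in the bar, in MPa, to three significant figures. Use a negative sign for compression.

Free thermal expansion αLΔT = 19.7e-6 · 3620 · -109 = -7.773 mm.
The walls impose strain ε = −(-7.773)/3620 = 2.1473e-03; σ = Eε = 107000 · 2.1473e-03 = 229.8 MPa.

230 MPa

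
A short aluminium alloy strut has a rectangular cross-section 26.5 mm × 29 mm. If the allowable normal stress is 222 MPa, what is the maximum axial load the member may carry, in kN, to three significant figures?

A = 768.5 mm².
P_max = σ_allow · A = 222 · 768.5 = 170600 N = 170.6 kN.

171 kN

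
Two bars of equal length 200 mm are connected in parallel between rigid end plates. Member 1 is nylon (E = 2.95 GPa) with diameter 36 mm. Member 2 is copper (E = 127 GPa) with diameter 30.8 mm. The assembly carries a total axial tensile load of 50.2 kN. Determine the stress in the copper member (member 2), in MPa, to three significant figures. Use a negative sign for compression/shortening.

A_1 = 1018 mm².
A_2 = 745.1 mm².
Equal strain + equilibrium ⇒ each member carries load in proportion to AE: A₁E₁ = 3003000 N, A₂E₂ = 94620000 N, ΣAE = 97630000 N.
σ₂ = P·E₂/ΣAE = 50200·127000/97630000 = 65.3 MPa.

65.3 MPa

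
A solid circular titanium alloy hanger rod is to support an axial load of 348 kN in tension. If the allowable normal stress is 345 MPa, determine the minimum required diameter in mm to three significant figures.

35.8 mm

Required area A ≥ P/σ_allow = 348000/345 = 1009 mm².
For a solid circular section, d ≥ √(4A/π) = 35.84 mm.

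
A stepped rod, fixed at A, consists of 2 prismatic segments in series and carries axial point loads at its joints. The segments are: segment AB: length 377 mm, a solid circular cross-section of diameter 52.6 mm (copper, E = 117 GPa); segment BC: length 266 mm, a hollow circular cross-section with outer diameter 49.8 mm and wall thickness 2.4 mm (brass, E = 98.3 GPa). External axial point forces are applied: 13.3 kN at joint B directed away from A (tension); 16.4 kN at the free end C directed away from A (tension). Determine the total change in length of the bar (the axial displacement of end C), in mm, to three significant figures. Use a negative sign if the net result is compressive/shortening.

0.168 mm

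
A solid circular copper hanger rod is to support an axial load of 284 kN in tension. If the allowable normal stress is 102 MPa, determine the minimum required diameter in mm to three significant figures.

59.5 mm

Required area A ≥ P/σ_allow = 284000/102 = 2784 mm².
For a solid circular section, d ≥ √(4A/π) = 59.54 mm.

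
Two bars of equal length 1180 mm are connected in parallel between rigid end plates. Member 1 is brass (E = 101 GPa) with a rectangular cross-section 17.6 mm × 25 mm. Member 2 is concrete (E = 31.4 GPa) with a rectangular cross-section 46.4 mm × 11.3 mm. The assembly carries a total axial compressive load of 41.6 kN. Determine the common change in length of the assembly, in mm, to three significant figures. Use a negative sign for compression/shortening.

-0.806 mm

A_1 = 440 mm².
A_2 = 524.3 mm².
Equal strain + equilibrium ⇒ each member carries load in proportion to AE: A₁E₁ = 44440000 N, A₂E₂ = 16460000 N, ΣAE = 60900000 N.
δ = PL/ΣAE = -41600·1180/60900000 = -0.806 mm.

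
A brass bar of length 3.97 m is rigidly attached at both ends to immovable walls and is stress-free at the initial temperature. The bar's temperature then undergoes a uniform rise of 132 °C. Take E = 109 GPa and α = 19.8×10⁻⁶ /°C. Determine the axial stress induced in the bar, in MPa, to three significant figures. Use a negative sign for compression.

Free thermal expansion αLΔT = 19.8e-6 · 3970 · 132 = 10.38 mm.
The walls impose strain ε = −(10.38)/3970 = -2.6136e-03; σ = Eε = 109000 · -2.6136e-03 = -284.9 MPa.

-285 MPa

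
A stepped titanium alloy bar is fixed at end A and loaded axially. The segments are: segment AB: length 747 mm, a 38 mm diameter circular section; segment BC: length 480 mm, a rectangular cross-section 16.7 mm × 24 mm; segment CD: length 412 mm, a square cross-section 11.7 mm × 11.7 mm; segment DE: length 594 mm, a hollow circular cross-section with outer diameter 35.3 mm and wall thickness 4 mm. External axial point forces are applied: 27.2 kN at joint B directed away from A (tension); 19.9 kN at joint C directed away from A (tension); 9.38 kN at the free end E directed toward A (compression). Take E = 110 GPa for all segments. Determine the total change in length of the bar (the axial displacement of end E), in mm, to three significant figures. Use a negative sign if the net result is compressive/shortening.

-0.0450 mm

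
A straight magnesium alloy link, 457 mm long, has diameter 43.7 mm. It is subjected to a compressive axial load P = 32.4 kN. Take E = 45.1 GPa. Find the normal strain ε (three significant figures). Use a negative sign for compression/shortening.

A = 1500 mm².
σ = N/A = -21.6 MPa; ε = σ/E = -21.6/45100 = -4.790e-04.

-4.79e-04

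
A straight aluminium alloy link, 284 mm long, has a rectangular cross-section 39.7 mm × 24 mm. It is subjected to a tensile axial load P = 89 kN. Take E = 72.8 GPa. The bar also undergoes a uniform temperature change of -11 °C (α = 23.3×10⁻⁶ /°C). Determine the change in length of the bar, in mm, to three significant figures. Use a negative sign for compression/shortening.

A = 952.8 mm².
δ_mech = NL/(AE) = 89000·284/(952.8·72800) = 0.3644 mm.
δ_thermal = αLΔT = 23.3e-6·284·-11 = -0.07279 mm.
δ = δ_mech + δ_thermal = 0.2916 mm.

0.292 mm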